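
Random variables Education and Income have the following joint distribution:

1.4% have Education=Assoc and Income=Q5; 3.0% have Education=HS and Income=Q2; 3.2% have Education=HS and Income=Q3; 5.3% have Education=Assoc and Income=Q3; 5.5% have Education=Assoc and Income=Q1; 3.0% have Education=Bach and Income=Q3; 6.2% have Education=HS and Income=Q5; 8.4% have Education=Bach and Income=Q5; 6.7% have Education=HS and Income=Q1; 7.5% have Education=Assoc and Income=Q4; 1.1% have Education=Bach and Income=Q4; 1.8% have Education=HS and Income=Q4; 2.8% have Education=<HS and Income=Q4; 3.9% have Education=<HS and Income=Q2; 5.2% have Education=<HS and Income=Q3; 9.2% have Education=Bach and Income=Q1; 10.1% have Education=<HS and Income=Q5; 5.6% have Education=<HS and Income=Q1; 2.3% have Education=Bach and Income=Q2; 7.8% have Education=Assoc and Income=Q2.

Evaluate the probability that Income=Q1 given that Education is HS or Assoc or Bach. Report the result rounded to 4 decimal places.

0.2956

P(Education=HS) = 0.067 + 0.030 + 0.032 + 0.018 + 0.062 = 0.209.
P(Education=Assoc) = 0.055 + 0.078 + 0.053 + 0.075 + 0.014 = 0.275.
P(Education=Bach) = 0.092 + 0.023 + 0.030 + 0.011 + 0.084 = 0.240.
P(Education ∈ {HS, Assoc, Bach}) = 0.209 + 0.275 + 0.240 = 0.724; P(Income=Q1, Education ∈ {HS, Assoc, Bach}) = 0.067 + 0.055 + 0.092 = 0.214.
P(Income=Q1 | Education ∈ {HS, Assoc, Bach}) = 0.214/0.724 = 0.2956.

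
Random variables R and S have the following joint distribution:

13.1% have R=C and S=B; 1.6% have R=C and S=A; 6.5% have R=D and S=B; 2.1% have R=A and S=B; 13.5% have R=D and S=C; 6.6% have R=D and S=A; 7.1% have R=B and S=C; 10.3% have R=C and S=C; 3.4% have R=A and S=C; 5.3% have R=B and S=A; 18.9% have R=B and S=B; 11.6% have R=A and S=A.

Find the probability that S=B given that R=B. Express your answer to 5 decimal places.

0.60383

P(R=B) = 0.053 + 0.189 + 0.071 = 0.313.
P(S=B | R=B) = 0.189/0.313 = 0.60383.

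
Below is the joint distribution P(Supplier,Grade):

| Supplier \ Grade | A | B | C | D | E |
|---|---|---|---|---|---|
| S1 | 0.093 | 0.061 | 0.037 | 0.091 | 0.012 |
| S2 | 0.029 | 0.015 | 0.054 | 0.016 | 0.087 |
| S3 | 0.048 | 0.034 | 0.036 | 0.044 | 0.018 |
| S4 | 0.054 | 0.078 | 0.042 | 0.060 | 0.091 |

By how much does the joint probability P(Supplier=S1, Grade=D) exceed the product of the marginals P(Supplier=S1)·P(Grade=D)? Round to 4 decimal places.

0.0290

P(Supplier=S1) = 0.093 + 0.061 + 0.037 + 0.091 + 0.012 = 0.294.
P(Grade=D) = 0.091 + 0.016 + 0.044 + 0.060 = 0.211.
P(Supplier=S1, Grade=D) − P(Supplier=S1)P(Grade=D) = 0.091 − 0.294×0.211 = 0.0290.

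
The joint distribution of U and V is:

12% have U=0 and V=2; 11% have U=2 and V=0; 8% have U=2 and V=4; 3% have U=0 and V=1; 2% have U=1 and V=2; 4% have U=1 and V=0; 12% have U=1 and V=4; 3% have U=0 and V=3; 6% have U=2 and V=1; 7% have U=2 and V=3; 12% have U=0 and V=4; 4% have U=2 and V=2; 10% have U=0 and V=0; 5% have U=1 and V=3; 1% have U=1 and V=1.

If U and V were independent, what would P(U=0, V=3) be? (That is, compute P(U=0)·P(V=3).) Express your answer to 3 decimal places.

0.060

P(U=0) = 0.10 + 0.03 + 0.12 + 0.03 + 0.12 = 0.40.
P(V=3) = 0.03 + 0.05 + 0.07 = 0.15.
Product: 0.40 × 0.15 = 0.060.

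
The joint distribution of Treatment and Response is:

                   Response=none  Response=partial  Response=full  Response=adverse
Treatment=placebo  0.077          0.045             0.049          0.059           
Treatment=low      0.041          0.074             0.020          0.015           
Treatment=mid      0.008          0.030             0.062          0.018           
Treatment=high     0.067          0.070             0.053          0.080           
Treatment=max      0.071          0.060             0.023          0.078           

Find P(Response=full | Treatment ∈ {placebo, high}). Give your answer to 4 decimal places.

0.2040

P(Treatment=placebo) = 0.077 + 0.045 + 0.049 + 0.059 = 0.230.
P(Treatment=high) = 0.067 + 0.070 + 0.053 + 0.080 = 0.270.
P(Treatment ∈ {placebo, high}) = 0.230 + 0.270 = 0.500; P(Response=full, Treatment ∈ {placebo, high}) = 0.049 + 0.053 = 0.102.
P(Response=full | Treatment ∈ {placebo, high}) = 0.102/0.500 = 0.2040.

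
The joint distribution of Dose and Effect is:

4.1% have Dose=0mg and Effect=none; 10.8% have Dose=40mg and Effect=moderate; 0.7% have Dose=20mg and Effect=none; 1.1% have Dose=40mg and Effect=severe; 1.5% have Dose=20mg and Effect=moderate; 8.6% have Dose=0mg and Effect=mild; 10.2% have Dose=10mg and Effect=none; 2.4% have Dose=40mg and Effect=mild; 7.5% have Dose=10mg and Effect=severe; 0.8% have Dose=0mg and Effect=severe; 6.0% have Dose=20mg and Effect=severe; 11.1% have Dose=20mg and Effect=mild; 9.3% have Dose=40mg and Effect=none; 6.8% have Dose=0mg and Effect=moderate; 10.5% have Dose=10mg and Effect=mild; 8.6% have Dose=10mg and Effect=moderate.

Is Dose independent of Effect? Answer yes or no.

P(Dose=40mg) = 0.236 and P(Effect=mild) = 0.326, so their product is 0.07694, but P(Dose=40mg, Effect=mild) = 0.024. Since these differ, Dose and Effect are not independent.

no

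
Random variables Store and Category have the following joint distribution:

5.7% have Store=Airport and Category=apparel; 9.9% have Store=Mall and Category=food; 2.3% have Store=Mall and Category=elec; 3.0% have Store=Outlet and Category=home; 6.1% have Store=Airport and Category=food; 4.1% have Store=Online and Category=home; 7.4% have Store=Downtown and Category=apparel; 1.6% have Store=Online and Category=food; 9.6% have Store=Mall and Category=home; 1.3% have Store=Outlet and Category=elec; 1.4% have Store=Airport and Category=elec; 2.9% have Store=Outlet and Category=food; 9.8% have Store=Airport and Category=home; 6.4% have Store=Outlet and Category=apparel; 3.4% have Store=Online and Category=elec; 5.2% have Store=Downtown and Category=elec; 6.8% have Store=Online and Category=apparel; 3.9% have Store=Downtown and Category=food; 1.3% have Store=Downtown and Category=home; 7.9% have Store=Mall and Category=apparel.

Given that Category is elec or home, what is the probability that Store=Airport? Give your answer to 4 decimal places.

0.2705

P(Category=elec) = 0.052 + 0.023 + 0.014 + 0.013 + 0.034 = 0.136.
P(Category=home) = 0.013 + 0.096 + 0.098 + 0.030 + 0.041 = 0.278.
P(Category ∈ {elec, home}) = 0.136 + 0.278 = 0.414; P(Store=Airport, Category ∈ {elec, home}) = 0.014 + 0.098 = 0.112.
P(Store=Airport | Category ∈ {elec, home}) = 0.112/0.414 = 0.2705.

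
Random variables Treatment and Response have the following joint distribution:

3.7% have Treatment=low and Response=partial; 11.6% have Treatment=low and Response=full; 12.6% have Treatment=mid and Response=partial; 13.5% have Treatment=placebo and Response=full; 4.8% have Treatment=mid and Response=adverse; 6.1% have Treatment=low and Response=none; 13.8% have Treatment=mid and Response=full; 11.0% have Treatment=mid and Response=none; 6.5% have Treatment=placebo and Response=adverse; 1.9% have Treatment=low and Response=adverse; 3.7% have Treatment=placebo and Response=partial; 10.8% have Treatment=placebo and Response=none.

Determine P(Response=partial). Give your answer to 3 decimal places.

0.200

P(Response=partial) = 0.037 + 0.037 + 0.126 = 0.200.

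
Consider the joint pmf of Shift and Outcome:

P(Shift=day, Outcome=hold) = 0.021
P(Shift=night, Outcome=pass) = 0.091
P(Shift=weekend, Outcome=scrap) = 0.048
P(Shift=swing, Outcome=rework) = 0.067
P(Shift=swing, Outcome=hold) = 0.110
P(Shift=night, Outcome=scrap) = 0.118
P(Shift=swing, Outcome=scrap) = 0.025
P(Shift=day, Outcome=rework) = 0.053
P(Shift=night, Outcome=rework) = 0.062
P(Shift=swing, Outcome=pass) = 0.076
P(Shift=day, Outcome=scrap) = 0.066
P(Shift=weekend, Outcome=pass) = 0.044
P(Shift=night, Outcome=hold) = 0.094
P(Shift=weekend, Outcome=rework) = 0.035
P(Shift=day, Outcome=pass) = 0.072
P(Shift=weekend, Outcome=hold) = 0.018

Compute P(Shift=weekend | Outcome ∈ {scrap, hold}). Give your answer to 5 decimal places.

P(Outcome=scrap) = 0.066 + 0.025 + 0.118 + 0.048 = 0.257.
P(Outcome=hold) = 0.021 + 0.110 + 0.094 + 0.018 = 0.243.
P(Outcome ∈ {scrap, hold}) = 0.257 + 0.243 = 0.500; P(Shift=weekend, Outcome ∈ {scrap, hold}) = 0.048 + 0.018 = 0.066.
P(Shift=weekend | Outcome ∈ {scrap, hold}) = 0.066/0.500 = 0.13200.

0.13200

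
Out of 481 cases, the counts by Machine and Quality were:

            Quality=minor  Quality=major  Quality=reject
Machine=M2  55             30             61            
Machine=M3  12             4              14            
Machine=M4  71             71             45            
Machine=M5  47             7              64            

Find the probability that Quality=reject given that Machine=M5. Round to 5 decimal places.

Total with Machine=M5: 47 + 7 + 64 = 118.
P(Quality=reject | Machine=M5) = 64/118 = 0.54237.

0.54237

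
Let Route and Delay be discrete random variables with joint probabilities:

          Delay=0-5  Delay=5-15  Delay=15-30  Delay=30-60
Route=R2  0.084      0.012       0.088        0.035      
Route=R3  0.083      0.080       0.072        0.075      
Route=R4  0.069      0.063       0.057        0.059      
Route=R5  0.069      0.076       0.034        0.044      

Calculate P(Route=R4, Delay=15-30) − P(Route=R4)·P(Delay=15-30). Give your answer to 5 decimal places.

P(Route=R4) = 0.069 + 0.063 + 0.057 + 0.059 = 0.248.
P(Delay=15-30) = 0.088 + 0.072 + 0.057 + 0.034 = 0.251.
P(Route=R4, Delay=15-30) − P(Route=R4)P(Delay=15-30) = 0.057 − 0.248×0.251 = -0.00525.

-0.00525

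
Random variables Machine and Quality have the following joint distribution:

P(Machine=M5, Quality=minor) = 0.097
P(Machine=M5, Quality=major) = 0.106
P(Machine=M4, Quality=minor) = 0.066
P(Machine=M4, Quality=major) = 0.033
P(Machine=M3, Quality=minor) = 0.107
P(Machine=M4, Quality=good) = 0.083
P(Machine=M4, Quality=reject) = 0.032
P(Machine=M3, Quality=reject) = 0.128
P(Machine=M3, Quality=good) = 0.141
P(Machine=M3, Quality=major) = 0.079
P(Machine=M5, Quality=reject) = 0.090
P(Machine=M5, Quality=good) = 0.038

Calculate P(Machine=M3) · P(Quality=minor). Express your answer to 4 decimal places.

P(Machine=M3) = 0.141 + 0.107 + 0.079 + 0.128 = 0.455.
P(Quality=minor) = 0.107 + 0.066 + 0.097 = 0.270.
Product: 0.455 × 0.270 = 0.1229.

0.1229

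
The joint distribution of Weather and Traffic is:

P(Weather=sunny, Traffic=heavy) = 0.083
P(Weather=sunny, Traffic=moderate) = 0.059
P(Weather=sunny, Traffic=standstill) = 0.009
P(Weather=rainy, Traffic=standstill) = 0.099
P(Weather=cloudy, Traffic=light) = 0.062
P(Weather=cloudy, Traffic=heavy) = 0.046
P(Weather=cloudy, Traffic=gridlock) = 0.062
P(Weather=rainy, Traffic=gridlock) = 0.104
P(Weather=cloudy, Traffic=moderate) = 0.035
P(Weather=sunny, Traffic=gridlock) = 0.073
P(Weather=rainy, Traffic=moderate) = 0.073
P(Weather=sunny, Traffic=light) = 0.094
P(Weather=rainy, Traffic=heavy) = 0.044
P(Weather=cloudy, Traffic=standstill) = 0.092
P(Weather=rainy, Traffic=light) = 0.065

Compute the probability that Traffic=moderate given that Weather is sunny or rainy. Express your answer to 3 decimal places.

P(Weather=sunny) = 0.094 + 0.059 + 0.083 + 0.073 + 0.009 = 0.318.
P(Weather=rainy) = 0.065 + 0.073 + 0.044 + 0.104 + 0.099 = 0.385.
P(Weather ∈ {sunny, rainy}) = 0.318 + 0.385 = 0.703; P(Traffic=moderate, Weather ∈ {sunny, rainy}) = 0.059 + 0.073 = 0.132.
P(Traffic=moderate | Weather ∈ {sunny, rainy}) = 0.132/0.703 = 0.188.

0.188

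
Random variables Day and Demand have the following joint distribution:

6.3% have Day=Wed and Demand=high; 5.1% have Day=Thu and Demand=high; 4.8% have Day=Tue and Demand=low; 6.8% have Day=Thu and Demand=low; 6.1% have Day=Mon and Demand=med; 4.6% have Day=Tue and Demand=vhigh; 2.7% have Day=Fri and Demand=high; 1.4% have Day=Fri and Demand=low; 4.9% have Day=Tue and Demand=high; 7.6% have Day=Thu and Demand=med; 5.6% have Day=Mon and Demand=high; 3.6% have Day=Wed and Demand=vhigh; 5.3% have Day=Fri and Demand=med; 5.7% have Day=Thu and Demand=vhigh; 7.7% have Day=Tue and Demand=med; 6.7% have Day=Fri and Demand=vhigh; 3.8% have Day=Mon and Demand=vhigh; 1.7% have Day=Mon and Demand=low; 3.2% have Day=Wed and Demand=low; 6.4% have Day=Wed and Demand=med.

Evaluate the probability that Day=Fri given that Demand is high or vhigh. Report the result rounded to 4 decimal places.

0.1918

P(Demand=high) = 0.056 + 0.049 + 0.063 + 0.051 + 0.027 = 0.246.
P(Demand=vhigh) = 0.038 + 0.046 + 0.036 + 0.057 + 0.067 = 0.244.
P(Demand ∈ {high, vhigh}) = 0.246 + 0.244 = 0.490; P(Day=Fri, Demand ∈ {high, vhigh}) = 0.027 + 0.067 = 0.094.
P(Day=Fri | Demand ∈ {high, vhigh}) = 0.094/0.490 = 0.1918.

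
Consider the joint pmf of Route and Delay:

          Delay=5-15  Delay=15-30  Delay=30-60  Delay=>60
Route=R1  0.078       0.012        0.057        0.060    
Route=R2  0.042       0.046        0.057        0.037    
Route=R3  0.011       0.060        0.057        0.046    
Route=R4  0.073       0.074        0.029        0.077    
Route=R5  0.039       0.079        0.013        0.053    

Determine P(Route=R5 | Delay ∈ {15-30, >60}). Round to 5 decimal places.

P(Delay=15-30) = 0.012 + 0.046 + 0.060 + 0.074 + 0.079 = 0.271.
P(Delay=>60) = 0.060 + 0.037 + 0.046 + 0.077 + 0.053 = 0.273.
P(Delay ∈ {15-30, >60}) = 0.271 + 0.273 = 0.544; P(Route=R5, Delay ∈ {15-30, >60}) = 0.079 + 0.053 = 0.132.
P(Route=R5 | Delay ∈ {15-30, >60}) = 0.132/0.544 = 0.24265.

0.24265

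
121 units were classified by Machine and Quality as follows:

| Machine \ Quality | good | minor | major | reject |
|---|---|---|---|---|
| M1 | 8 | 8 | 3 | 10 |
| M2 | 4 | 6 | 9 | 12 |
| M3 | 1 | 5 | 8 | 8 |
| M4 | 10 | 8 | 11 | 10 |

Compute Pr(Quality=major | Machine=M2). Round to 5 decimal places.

0.29032

Total with Machine=M2: 4 + 6 + 9 + 12 = 31.
P(Quality=major | Machine=M2) = 9/31 = 0.29032.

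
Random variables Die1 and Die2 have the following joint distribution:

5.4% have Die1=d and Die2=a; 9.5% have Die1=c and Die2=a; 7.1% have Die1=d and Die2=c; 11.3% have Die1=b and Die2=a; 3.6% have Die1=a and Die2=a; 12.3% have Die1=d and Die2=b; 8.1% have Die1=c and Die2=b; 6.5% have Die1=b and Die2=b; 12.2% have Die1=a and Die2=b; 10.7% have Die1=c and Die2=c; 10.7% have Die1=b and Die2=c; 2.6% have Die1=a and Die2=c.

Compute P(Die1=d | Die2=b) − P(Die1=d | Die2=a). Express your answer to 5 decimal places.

0.13337

P(Die2=b) = 0.122 + 0.065 + 0.081 + 0.123 = 0.391; P(Die1=d | Die2=b) = 0.123/0.391 = 0.314578.
P(Die2=a) = 0.036 + 0.113 + 0.095 + 0.054 = 0.298; P(Die1=d | Die2=a) = 0.054/0.298 = 0.181208.
Difference = 0.13337.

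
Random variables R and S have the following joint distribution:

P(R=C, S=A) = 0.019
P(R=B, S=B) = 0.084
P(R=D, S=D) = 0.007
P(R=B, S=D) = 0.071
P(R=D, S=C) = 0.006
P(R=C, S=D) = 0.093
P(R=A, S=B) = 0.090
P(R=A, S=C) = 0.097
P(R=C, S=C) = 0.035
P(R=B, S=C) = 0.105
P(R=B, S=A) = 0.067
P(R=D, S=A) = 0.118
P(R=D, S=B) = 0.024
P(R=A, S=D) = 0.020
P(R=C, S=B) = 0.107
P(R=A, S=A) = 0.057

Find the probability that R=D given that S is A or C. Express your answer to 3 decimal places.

P(S=A) = 0.057 + 0.067 + 0.019 + 0.118 = 0.261.
P(S=C) = 0.097 + 0.105 + 0.035 + 0.006 = 0.243.
P(S ∈ {A, C}) = 0.261 + 0.243 = 0.504; P(R=D, S ∈ {A, C}) = 0.118 + 0.006 = 0.124.
P(R=D | S ∈ {A, C}) = 0.124/0.504 = 0.246.

0.246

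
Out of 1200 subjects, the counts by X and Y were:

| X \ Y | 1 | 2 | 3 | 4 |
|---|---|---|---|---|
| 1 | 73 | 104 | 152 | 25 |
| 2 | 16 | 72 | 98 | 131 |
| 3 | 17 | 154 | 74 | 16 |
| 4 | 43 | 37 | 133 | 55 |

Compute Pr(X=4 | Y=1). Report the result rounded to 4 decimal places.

0.2886

Total with Y=1: 73 + 16 + 17 + 43 = 149.
P(X=4 | Y=1) = 43/149 = 0.2886.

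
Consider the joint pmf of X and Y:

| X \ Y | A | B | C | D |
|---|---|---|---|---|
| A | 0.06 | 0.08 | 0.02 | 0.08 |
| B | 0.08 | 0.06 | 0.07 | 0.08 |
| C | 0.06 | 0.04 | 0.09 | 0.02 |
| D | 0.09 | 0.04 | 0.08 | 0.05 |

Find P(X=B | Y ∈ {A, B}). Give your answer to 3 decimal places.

P(Y=A) = 0.06 + 0.08 + 0.06 + 0.09 = 0.29.
P(Y=B) = 0.08 + 0.06 + 0.04 + 0.04 = 0.22.
P(Y ∈ {A, B}) = 0.29 + 0.22 = 0.51; P(X=B, Y ∈ {A, B}) = 0.08 + 0.06 = 0.14.
P(X=B | Y ∈ {A, B}) = 0.14/0.51 = 0.275.

0.275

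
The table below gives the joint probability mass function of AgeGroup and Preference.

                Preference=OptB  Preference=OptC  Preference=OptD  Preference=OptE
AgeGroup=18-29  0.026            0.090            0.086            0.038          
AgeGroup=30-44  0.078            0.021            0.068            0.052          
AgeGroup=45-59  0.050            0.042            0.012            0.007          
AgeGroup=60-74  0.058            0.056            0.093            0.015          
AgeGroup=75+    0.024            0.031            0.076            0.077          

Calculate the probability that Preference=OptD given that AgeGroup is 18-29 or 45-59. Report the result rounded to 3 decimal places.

P(AgeGroup=18-29) = 0.026 + 0.090 + 0.086 + 0.038 = 0.240.
P(AgeGroup=45-59) = 0.050 + 0.042 + 0.012 + 0.007 = 0.111.
P(AgeGroup ∈ {18-29, 45-59}) = 0.240 + 0.111 = 0.351; P(Preference=OptD, AgeGroup ∈ {18-29, 45-59}) = 0.086 + 0.012 = 0.098.
P(Preference=OptD | AgeGroup ∈ {18-29, 45-59}) = 0.098/0.351 = 0.279.

0.279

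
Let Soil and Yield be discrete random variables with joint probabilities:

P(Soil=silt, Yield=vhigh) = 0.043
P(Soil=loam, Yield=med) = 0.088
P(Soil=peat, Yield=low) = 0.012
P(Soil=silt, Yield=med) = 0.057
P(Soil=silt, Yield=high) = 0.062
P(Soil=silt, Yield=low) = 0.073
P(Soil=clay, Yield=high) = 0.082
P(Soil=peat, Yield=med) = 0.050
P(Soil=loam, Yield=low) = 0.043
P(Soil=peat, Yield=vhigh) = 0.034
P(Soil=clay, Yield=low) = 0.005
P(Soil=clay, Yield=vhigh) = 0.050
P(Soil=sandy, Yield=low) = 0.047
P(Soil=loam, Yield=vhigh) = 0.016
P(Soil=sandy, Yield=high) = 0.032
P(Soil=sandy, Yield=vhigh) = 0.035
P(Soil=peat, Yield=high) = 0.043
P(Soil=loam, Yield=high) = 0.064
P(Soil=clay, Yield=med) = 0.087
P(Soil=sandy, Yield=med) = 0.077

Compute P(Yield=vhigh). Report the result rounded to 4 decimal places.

P(Yield=vhigh) = 0.035 + 0.016 + 0.050 + 0.043 + 0.034 = 0.178.

0.1780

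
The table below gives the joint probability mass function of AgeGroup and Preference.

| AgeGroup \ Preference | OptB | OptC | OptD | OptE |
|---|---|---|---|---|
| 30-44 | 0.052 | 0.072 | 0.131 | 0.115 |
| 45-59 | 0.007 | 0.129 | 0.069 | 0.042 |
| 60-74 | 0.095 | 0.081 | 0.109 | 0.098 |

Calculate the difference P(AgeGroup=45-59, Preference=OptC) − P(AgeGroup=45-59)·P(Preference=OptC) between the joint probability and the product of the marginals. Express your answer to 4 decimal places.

P(AgeGroup=45-59) = 0.007 + 0.129 + 0.069 + 0.042 = 0.247.
P(Preference=OptC) = 0.072 + 0.129 + 0.081 = 0.282.
P(AgeGroup=45-59, Preference=OptC) − P(AgeGroup=45-59)P(Preference=OptC) = 0.129 − 0.247×0.282 = 0.0593.

0.0593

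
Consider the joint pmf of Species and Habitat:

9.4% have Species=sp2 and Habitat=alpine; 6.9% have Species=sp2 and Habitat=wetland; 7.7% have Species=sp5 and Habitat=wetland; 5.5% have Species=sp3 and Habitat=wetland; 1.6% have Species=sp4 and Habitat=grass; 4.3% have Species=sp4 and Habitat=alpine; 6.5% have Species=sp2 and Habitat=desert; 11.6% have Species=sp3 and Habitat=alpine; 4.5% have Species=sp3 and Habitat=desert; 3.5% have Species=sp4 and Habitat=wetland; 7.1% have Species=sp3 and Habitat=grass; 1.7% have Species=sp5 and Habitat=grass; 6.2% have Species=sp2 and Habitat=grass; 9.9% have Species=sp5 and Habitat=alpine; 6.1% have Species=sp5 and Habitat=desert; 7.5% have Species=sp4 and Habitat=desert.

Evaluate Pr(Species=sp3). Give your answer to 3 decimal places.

0.287

P(Species=sp3) = 0.071 + 0.055 + 0.045 + 0.116 = 0.287.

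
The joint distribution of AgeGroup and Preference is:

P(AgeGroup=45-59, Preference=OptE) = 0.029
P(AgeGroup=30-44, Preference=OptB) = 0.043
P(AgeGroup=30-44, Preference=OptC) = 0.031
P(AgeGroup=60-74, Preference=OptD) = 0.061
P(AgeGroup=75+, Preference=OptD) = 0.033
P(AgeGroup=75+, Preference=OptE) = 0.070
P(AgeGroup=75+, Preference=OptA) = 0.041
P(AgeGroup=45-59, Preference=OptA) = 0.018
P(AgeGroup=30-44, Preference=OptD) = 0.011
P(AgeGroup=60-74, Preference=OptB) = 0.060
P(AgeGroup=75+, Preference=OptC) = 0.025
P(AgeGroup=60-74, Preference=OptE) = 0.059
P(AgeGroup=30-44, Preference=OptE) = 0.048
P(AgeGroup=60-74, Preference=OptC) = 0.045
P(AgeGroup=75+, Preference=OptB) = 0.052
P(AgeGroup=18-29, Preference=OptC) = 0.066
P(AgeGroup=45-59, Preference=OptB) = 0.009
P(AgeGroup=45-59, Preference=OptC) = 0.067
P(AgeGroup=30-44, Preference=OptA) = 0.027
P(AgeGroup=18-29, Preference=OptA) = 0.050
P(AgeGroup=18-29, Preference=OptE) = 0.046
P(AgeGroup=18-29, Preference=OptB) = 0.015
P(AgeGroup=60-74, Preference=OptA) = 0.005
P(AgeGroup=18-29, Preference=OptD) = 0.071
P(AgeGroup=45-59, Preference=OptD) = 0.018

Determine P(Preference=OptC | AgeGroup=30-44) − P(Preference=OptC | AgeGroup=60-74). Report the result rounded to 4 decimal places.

P(AgeGroup=30-44) = 0.027 + 0.043 + 0.031 + 0.011 + 0.048 = 0.160; P(Preference=OptC | AgeGroup=30-44) = 0.031/0.160 = 0.19375.
P(AgeGroup=60-74) = 0.005 + 0.060 + 0.045 + 0.061 + 0.059 = 0.230; P(Preference=OptC | AgeGroup=60-74) = 0.045/0.230 = 0.19565.
Difference = -0.0019.

-0.0019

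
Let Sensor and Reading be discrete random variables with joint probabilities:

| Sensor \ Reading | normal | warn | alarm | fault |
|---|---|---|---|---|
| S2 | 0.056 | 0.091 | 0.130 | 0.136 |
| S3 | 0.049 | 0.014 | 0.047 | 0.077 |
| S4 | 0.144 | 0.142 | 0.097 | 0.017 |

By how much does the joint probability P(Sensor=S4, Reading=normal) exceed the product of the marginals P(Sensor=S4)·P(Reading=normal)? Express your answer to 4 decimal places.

P(Sensor=S4) = 0.144 + 0.142 + 0.097 + 0.017 = 0.400.
P(Reading=normal) = 0.056 + 0.049 + 0.144 = 0.249.
P(Sensor=S4, Reading=normal) − P(Sensor=S4)P(Reading=normal) = 0.144 − 0.400×0.249 = 0.0444.

0.0444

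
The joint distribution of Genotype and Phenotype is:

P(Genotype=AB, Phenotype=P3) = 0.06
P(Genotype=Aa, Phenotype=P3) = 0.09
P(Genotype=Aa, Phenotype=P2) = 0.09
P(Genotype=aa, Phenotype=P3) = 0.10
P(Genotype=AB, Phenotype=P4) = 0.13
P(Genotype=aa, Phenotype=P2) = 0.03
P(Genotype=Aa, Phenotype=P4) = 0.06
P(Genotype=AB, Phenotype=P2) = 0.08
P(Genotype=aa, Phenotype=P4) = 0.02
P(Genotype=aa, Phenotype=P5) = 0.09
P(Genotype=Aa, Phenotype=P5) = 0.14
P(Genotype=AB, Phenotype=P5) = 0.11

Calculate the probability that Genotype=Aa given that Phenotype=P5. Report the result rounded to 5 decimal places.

0.41176

P(Phenotype=P5) = 0.14 + 0.09 + 0.11 = 0.34.
P(Genotype=Aa | Phenotype=P5) = 0.14/0.34 = 0.41176.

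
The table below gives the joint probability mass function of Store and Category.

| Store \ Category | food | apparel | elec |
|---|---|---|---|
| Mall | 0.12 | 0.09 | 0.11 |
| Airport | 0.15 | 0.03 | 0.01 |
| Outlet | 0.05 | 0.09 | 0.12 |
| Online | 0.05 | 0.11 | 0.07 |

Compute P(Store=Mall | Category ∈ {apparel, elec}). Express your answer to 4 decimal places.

0.3175

P(Category=apparel) = 0.09 + 0.03 + 0.09 + 0.11 = 0.32.
P(Category=elec) = 0.11 + 0.01 + 0.12 + 0.07 = 0.31.
P(Category ∈ {apparel, elec}) = 0.32 + 0.31 = 0.63; P(Store=Mall, Category ∈ {apparel, elec}) = 0.09 + 0.11 = 0.20.
P(Store=Mall | Category ∈ {apparel, elec}) = 0.20/0.63 = 0.3175.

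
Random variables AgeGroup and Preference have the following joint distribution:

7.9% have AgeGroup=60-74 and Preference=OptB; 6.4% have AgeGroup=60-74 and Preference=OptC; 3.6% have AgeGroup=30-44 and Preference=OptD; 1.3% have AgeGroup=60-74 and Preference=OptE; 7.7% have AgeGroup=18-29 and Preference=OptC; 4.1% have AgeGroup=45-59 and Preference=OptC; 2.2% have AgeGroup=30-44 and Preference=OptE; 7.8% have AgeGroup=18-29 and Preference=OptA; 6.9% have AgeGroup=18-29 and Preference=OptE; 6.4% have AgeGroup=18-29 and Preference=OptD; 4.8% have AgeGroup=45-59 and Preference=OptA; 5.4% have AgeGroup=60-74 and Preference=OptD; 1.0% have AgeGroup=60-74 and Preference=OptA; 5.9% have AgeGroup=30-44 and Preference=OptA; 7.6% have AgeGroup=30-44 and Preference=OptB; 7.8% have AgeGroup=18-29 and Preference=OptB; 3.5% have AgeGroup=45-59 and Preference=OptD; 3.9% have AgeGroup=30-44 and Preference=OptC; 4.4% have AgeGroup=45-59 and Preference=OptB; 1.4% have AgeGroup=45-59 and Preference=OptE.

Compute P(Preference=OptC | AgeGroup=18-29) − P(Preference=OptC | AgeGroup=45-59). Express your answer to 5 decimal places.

-0.01489

P(AgeGroup=18-29) = 0.078 + 0.078 + 0.077 + 0.064 + 0.069 = 0.366; P(Preference=OptC | AgeGroup=18-29) = 0.077/0.366 = 0.210383.
P(AgeGroup=45-59) = 0.048 + 0.044 + 0.041 + 0.035 + 0.014 = 0.182; P(Preference=OptC | AgeGroup=45-59) = 0.041/0.182 = 0.225275.
Difference = -0.01489.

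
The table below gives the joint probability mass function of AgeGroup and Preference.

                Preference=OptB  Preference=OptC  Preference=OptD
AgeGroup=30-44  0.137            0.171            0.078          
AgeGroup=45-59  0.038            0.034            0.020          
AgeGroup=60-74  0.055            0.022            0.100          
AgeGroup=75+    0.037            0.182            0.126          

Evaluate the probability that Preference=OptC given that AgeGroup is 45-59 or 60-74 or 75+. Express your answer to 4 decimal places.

P(AgeGroup=45-59) = 0.038 + 0.034 + 0.020 = 0.092.
P(AgeGroup=60-74) = 0.055 + 0.022 + 0.100 = 0.177.
P(AgeGroup=75+) = 0.037 + 0.182 + 0.126 = 0.345.
P(AgeGroup ∈ {45-59, 60-74, 75+}) = 0.092 + 0.177 + 0.345 = 0.614; P(Preference=OptC, AgeGroup ∈ {45-59, 60-74, 75+}) = 0.034 + 0.022 + 0.182 = 0.238.
P(Preference=OptC | AgeGroup ∈ {45-59, 60-74, 75+}) = 0.238/0.614 = 0.3876.

0.3876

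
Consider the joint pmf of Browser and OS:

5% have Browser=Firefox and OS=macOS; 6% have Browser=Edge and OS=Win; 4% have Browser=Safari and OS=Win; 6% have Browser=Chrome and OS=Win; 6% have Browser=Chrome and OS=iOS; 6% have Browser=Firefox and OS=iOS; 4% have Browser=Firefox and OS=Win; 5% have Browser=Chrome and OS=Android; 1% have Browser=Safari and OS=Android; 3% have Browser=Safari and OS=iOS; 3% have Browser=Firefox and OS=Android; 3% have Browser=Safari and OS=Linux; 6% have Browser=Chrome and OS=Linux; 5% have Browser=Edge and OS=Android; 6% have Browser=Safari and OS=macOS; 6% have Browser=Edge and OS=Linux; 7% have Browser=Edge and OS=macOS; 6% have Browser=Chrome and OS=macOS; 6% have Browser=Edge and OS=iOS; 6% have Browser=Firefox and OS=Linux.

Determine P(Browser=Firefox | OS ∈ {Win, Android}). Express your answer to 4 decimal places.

0.2059

P(OS=Win) = 0.06 + 0.04 + 0.04 + 0.06 = 0.20.
P(OS=Android) = 0.05 + 0.03 + 0.01 + 0.05 = 0.14.
P(OS ∈ {Win, Android}) = 0.20 + 0.14 = 0.34; P(Browser=Firefox, OS ∈ {Win, Android}) = 0.04 + 0.03 = 0.07.
P(Browser=Firefox | OS ∈ {Win, Android}) = 0.07/0.34 = 0.2059.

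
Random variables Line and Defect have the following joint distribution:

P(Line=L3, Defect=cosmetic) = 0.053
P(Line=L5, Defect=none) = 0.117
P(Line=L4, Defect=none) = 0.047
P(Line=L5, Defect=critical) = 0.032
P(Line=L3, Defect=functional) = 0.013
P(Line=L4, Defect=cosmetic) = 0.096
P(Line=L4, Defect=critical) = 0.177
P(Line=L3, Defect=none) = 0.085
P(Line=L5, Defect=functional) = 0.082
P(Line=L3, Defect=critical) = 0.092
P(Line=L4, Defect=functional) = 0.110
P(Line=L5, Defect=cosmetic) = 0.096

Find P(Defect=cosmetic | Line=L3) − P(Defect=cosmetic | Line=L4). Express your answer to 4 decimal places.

-0.0051

P(Line=L3) = 0.085 + 0.053 + 0.013 + 0.092 = 0.243; P(Defect=cosmetic | Line=L3) = 0.053/0.243 = 0.21811.
P(Line=L4) = 0.047 + 0.096 + 0.110 + 0.177 = 0.430; P(Defect=cosmetic | Line=L4) = 0.096/0.430 = 0.22326.
Difference = -0.0051.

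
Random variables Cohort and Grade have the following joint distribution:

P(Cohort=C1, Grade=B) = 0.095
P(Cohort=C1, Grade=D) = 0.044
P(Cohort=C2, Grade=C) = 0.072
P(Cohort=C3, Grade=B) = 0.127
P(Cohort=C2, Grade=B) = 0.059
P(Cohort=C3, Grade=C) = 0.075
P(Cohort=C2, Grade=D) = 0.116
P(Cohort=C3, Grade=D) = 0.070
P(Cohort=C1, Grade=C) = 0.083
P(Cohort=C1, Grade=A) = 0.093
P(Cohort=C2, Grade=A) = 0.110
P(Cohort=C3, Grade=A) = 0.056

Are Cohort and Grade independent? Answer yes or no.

no

P(Cohort=C2) = 0.357 and P(Grade=B) = 0.281, so their product is 0.10032, but P(Cohort=C2, Grade=B) = 0.059. Since these differ, Cohort and Grade are not independent.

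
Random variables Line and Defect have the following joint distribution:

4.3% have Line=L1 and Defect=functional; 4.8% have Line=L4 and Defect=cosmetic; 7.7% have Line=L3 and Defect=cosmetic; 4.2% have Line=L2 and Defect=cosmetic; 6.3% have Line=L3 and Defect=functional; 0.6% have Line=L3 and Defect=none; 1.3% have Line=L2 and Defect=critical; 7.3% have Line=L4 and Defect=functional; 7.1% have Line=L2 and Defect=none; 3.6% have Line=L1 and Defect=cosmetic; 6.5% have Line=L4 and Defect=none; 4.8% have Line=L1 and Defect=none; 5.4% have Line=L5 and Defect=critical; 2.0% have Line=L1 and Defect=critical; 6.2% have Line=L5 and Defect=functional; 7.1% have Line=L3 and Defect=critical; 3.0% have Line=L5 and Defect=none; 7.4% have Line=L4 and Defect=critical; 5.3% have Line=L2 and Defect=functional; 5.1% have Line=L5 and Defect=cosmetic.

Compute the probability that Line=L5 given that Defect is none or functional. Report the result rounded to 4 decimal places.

0.1790

P(Defect=none) = 0.048 + 0.071 + 0.006 + 0.065 + 0.030 = 0.220.
P(Defect=functional) = 0.043 + 0.053 + 0.063 + 0.073 + 0.062 = 0.294.
P(Defect ∈ {none, functional}) = 0.220 + 0.294 = 0.514; P(Line=L5, Defect ∈ {none, functional}) = 0.030 + 0.062 = 0.092.
P(Line=L5 | Defect ∈ {none, functional}) = 0.092/0.514 = 0.1790.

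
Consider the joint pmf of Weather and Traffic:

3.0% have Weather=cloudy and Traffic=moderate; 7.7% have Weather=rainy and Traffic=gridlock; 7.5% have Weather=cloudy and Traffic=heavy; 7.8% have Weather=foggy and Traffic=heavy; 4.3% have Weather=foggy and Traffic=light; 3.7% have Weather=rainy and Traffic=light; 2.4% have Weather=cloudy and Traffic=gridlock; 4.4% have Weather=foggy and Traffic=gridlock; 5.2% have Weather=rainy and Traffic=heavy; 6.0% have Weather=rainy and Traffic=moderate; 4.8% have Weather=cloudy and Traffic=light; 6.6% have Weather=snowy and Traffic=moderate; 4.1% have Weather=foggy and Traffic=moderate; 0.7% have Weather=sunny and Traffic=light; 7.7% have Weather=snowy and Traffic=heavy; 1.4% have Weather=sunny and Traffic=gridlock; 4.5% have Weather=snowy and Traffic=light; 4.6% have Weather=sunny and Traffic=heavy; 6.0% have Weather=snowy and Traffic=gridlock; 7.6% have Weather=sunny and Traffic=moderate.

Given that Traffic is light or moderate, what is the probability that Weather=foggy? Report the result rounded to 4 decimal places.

0.1854

P(Traffic=light) = 0.007 + 0.048 + 0.037 + 0.045 + 0.043 = 0.180.
P(Traffic=moderate) = 0.076 + 0.030 + 0.060 + 0.066 + 0.041 = 0.273.
P(Traffic ∈ {light, moderate}) = 0.180 + 0.273 = 0.453; P(Weather=foggy, Traffic ∈ {light, moderate}) = 0.043 + 0.041 = 0.084.
P(Weather=foggy | Traffic ∈ {light, moderate}) = 0.084/0.453 = 0.1854.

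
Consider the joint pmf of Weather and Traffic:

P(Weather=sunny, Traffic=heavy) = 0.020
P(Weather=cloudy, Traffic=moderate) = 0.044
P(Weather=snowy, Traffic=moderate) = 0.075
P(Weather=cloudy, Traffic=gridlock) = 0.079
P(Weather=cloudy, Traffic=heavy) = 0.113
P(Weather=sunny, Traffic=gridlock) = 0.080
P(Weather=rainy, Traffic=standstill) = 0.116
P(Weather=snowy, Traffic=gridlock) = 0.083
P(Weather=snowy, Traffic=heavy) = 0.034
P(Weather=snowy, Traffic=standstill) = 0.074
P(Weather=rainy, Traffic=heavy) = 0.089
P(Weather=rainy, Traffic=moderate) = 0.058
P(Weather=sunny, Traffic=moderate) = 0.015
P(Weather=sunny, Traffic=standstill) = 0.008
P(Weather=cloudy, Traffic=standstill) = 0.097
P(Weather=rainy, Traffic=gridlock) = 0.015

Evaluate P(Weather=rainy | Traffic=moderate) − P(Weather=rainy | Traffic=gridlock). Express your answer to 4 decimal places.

P(Traffic=moderate) = 0.015 + 0.044 + 0.058 + 0.075 = 0.192; P(Weather=rainy | Traffic=moderate) = 0.058/0.192 = 0.30208.
P(Traffic=gridlock) = 0.080 + 0.079 + 0.015 + 0.083 = 0.257; P(Weather=rainy | Traffic=gridlock) = 0.015/0.257 = 0.05837.
Difference = 0.2437.

0.2437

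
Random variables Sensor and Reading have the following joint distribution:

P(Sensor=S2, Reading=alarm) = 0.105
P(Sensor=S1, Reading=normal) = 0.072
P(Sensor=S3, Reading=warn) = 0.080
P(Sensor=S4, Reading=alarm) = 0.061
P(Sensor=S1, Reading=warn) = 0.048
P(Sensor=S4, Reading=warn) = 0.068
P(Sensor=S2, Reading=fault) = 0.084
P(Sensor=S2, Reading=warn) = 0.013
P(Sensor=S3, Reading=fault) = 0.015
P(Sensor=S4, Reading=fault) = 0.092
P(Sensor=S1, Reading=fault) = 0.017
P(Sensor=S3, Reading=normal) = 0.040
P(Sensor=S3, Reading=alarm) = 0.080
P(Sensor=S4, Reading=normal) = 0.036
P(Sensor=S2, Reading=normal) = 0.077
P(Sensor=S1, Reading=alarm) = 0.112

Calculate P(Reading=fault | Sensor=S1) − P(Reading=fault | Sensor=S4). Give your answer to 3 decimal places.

P(Sensor=S1) = 0.072 + 0.048 + 0.112 + 0.017 = 0.249; P(Reading=fault | Sensor=S1) = 0.017/0.249 = 0.0683.
P(Sensor=S4) = 0.036 + 0.068 + 0.061 + 0.092 = 0.257; P(Reading=fault | Sensor=S4) = 0.092/0.257 = 0.3580.
Difference = -0.290.

-0.290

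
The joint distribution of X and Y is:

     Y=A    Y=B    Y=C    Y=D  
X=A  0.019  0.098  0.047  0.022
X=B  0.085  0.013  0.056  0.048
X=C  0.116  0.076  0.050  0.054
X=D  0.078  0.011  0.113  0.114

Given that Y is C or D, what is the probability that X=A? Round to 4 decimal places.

P(Y=C) = 0.047 + 0.056 + 0.050 + 0.113 = 0.266.
P(Y=D) = 0.022 + 0.048 + 0.054 + 0.114 = 0.238.
P(Y ∈ {C, D}) = 0.266 + 0.238 = 0.504; P(X=A, Y ∈ {C, D}) = 0.047 + 0.022 = 0.069.
P(X=A | Y ∈ {C, D}) = 0.069/0.504 = 0.1369.

0.1369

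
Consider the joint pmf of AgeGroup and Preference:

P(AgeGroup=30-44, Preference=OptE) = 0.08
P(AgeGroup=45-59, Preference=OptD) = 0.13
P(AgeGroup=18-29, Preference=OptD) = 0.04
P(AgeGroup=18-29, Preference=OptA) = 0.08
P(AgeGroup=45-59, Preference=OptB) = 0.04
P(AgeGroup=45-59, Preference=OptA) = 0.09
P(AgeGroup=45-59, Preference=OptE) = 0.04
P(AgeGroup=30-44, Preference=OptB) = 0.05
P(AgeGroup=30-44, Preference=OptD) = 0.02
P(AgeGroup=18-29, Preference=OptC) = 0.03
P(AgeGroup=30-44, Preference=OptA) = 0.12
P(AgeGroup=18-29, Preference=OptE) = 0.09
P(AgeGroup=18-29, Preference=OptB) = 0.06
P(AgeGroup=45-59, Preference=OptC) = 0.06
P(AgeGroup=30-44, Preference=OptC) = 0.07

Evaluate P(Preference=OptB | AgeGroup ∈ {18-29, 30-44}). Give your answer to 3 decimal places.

P(AgeGroup=18-29) = 0.08 + 0.06 + 0.03 + 0.04 + 0.09 = 0.30.
P(AgeGroup=30-44) = 0.12 + 0.05 + 0.07 + 0.02 + 0.08 = 0.34.
P(AgeGroup ∈ {18-29, 30-44}) = 0.30 + 0.34 = 0.64; P(Preference=OptB, AgeGroup ∈ {18-29, 30-44}) = 0.06 + 0.05 = 0.11.
P(Preference=OptB | AgeGroup ∈ {18-29, 30-44}) = 0.11/0.64 = 0.172.

0.172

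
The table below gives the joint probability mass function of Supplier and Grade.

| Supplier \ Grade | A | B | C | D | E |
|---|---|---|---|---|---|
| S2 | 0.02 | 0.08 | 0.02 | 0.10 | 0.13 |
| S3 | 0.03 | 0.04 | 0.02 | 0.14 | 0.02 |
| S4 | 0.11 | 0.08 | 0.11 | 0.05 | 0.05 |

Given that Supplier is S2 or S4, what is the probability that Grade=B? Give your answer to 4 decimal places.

P(Supplier=S2) = 0.02 + 0.08 + 0.02 + 0.10 + 0.13 = 0.35.
P(Supplier=S4) = 0.11 + 0.08 + 0.11 + 0.05 + 0.05 = 0.40.
P(Supplier ∈ {S2, S4}) = 0.35 + 0.40 = 0.75; P(Grade=B, Supplier ∈ {S2, S4}) = 0.08 + 0.08 = 0.16.
P(Grade=B | Supplier ∈ {S2, S4}) = 0.16/0.75 = 0.2133.

0.2133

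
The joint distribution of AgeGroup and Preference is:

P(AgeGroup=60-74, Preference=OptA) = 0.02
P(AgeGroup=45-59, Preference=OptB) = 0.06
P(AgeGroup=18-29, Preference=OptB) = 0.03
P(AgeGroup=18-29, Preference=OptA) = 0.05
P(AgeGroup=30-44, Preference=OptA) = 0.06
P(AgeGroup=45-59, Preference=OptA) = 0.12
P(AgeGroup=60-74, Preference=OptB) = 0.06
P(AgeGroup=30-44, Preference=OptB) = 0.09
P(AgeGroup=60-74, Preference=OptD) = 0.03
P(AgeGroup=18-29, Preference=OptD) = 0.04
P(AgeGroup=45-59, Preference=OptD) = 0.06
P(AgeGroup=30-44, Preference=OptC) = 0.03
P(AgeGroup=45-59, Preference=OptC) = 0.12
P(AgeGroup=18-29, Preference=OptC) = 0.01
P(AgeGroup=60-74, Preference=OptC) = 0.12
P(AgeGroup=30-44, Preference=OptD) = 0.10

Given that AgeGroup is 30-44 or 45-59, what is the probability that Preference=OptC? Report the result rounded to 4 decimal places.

P(AgeGroup=30-44) = 0.06 + 0.09 + 0.03 + 0.10 = 0.28.
P(AgeGroup=45-59) = 0.12 + 0.06 + 0.12 + 0.06 = 0.36.
P(AgeGroup ∈ {30-44, 45-59}) = 0.28 + 0.36 = 0.64; P(Preference=OptC, AgeGroup ∈ {30-44, 45-59}) = 0.03 + 0.12 = 0.15.
P(Preference=OptC | AgeGroup ∈ {30-44, 45-59}) = 0.15/0.64 = 0.2344.

0.2344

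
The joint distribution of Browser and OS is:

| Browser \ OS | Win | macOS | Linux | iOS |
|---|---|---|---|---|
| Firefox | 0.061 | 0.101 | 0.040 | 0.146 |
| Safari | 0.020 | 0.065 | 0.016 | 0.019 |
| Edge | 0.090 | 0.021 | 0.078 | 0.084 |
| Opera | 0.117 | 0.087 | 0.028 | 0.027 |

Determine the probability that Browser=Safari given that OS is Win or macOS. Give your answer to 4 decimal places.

0.1512

P(OS=Win) = 0.061 + 0.020 + 0.090 + 0.117 = 0.288.
P(OS=macOS) = 0.101 + 0.065 + 0.021 + 0.087 = 0.274.
P(OS ∈ {Win, macOS}) = 0.288 + 0.274 = 0.562; P(Browser=Safari, OS ∈ {Win, macOS}) = 0.020 + 0.065 = 0.085.
P(Browser=Safari | OS ∈ {Win, macOS}) = 0.085/0.562 = 0.1512.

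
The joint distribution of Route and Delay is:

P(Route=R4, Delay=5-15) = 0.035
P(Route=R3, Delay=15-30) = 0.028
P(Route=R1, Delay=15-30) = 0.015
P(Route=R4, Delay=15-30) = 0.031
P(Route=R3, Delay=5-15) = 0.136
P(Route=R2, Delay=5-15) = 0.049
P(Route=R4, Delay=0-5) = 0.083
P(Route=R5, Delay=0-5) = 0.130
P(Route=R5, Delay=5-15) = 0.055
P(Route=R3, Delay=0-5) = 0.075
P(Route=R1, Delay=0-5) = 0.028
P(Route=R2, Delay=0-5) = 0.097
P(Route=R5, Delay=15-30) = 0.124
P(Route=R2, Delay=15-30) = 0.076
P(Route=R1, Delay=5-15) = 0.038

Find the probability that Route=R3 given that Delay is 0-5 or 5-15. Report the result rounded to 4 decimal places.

0.2906

P(Delay=0-5) = 0.028 + 0.097 + 0.075 + 0.083 + 0.130 = 0.413.
P(Delay=5-15) = 0.038 + 0.049 + 0.136 + 0.035 + 0.055 = 0.313.
P(Delay ∈ {0-5, 5-15}) = 0.413 + 0.313 = 0.726; P(Route=R3, Delay ∈ {0-5, 5-15}) = 0.075 + 0.136 = 0.211.
P(Route=R3 | Delay ∈ {0-5, 5-15}) = 0.211/0.726 = 0.2906.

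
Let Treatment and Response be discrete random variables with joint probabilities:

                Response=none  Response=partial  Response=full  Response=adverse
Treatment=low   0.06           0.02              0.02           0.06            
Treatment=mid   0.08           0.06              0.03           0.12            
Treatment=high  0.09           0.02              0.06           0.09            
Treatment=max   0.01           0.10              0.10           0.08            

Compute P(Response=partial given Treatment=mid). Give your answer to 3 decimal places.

P(Treatment=mid) = 0.08 + 0.06 + 0.03 + 0.12 = 0.29.
P(Response=partial | Treatment=mid) = 0.06/0.29 = 0.207.

0.207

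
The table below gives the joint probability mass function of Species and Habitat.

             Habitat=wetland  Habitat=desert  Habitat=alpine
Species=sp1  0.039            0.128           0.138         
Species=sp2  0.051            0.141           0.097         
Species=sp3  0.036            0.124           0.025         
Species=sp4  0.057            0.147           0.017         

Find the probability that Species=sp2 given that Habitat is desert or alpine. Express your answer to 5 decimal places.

0.29131

P(Habitat=desert) = 0.128 + 0.141 + 0.124 + 0.147 = 0.540.
P(Habitat=alpine) = 0.138 + 0.097 + 0.025 + 0.017 = 0.277.
P(Habitat ∈ {desert, alpine}) = 0.540 + 0.277 = 0.817; P(Species=sp2, Habitat ∈ {desert, alpine}) = 0.141 + 0.097 = 0.238.
P(Species=sp2 | Habitat ∈ {desert, alpine}) = 0.238/0.817 = 0.29131.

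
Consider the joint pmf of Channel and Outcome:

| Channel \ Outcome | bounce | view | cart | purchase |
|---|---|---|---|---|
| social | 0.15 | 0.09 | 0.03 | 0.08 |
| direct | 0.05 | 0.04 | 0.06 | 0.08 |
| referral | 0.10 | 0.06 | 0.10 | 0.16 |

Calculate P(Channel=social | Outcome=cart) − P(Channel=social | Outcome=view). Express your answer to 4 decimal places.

-0.3158

P(Outcome=cart) = 0.03 + 0.06 + 0.10 = 0.19; P(Channel=social | Outcome=cart) = 0.03/0.19 = 0.15789.
P(Outcome=view) = 0.09 + 0.04 + 0.06 = 0.19; P(Channel=social | Outcome=view) = 0.09/0.19 = 0.47368.
Difference = -0.3158.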